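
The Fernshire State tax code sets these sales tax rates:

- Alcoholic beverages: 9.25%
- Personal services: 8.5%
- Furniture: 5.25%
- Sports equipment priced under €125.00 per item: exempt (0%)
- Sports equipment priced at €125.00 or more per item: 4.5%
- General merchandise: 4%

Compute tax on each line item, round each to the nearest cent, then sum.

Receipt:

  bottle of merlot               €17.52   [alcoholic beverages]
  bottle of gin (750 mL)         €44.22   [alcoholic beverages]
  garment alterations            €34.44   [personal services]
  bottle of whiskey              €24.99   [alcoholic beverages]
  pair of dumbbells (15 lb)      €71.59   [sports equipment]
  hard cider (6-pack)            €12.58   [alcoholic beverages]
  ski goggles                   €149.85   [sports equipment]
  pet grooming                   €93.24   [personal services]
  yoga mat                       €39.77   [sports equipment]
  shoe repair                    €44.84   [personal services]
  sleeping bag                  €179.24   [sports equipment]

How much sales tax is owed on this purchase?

€38.66

Bottle of merlot €17.52: alcoholic beverages → 9.25% → €1.62
Bottle of gin (750 mL) €44.22: alcoholic beverages → 9.25% → €4.09
Garment alterations €34.44: personal services → 8.5% → €2.93
Bottle of whiskey €24.99: alcoholic beverages → 9.25% → €2.31
Pair of dumbbells (15 lb) €71.59: sports equipment, under €125.00 → 0% → €0.00
Hard cider (6-pack) €12.58: alcoholic beverages → 9.25% → €1.16
Ski goggles €149.85: sports equipment, €125.00 or more → 4.5% → €6.74
Pet grooming €93.24: personal services → 8.5% → €7.93
Yoga mat €39.77: sports equipment, under €125.00 → 0% → €0.00
Shoe repair €44.84: personal services → 8.5% → €3.81
Sleeping bag €179.24: sports equipment, €125.00 or more → 4.5% → €8.07
Total tax = €1.62 + €4.09 + €2.93 + €2.31 + €1.16 + €6.74 + €7.93 + €3.81 + €8.07 = €38.66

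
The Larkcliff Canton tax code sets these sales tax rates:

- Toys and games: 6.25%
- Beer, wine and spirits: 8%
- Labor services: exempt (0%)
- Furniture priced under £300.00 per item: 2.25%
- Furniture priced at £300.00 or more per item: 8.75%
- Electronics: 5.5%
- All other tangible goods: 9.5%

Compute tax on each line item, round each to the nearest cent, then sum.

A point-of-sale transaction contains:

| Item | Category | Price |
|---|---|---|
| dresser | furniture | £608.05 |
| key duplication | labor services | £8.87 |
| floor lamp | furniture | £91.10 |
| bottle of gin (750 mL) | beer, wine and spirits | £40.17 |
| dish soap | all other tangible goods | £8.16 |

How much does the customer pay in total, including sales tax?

Dresser £608.05: furniture, £300.00 or more → 8.75% → £53.20
Key duplication £8.87: labor services → 0% → £0.00
Floor lamp £91.10: furniture, under £300.00 → 2.25% → £2.05
Bottle of gin (750 mL) £40.17: beer, wine and spirits → 8% → £3.21
Dish soap £8.16: all other tangible goods → 9.5% → £0.78
Subtotal = £756.35; tax = £59.24; total due = £815.59

£815.59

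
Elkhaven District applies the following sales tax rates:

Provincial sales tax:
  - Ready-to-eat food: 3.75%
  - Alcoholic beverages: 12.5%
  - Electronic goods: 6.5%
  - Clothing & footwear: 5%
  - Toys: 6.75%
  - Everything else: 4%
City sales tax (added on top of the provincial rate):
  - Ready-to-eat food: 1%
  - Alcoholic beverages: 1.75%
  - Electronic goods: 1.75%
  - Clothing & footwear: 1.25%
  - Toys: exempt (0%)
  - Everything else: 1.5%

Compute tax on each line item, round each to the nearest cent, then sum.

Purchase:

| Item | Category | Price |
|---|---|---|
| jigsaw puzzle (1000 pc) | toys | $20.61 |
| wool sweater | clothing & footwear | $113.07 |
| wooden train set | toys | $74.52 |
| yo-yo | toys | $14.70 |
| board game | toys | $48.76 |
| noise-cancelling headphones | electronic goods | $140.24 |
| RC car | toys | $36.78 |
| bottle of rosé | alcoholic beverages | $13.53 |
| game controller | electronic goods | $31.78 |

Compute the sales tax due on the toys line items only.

$13.18

Jigsaw puzzle (1000 pc) $20.61: toys → 6.75% + 0% city = 6.75% → $1.39
Wooden train set $74.52: toys → 6.75% + 0% city = 6.75% → $5.03
Yo-yo $14.70: toys → 6.75% + 0% city = 6.75% → $0.99
Board game $48.76: toys → 6.75% + 0% city = 6.75% → $3.29
RC car $36.78: toys → 6.75% + 0% city = 6.75% → $2.48
Tax on toys = $1.39 + $5.03 + $0.99 + $3.29 + $2.48 = $13.18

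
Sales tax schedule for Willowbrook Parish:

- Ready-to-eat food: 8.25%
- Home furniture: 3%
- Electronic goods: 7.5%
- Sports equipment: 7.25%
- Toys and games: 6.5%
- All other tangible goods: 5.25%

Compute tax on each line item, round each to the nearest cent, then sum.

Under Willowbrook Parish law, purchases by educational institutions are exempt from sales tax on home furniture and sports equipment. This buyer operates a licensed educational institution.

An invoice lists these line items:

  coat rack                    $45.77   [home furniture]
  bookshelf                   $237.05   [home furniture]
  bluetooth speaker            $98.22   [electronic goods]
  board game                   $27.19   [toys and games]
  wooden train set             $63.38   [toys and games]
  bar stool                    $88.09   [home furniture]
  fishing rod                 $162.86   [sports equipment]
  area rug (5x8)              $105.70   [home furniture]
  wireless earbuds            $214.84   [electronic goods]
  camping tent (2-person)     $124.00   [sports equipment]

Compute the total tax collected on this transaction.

Coat rack $45.77: home furniture, buyer-exempt → 0% → $0.00
Bookshelf $237.05: home furniture, buyer-exempt → 0% → $0.00
Bluetooth speaker $98.22: electronic goods → 7.5% → $7.37
Board game $27.19: toys and games → 6.5% → $1.77
Wooden train set $63.38: toys and games → 6.5% → $4.12
Bar stool $88.09: home furniture, buyer-exempt → 0% → $0.00
Fishing rod $162.86: sports equipment, buyer-exempt → 0% → $0.00
Area rug (5x8) $105.70: home furniture, buyer-exempt → 0% → $0.00
Wireless earbuds $214.84: electronic goods → 7.5% → $16.11
Camping tent (2-person) $124.00: sports equipment, buyer-exempt → 0% → $0.00
Total tax = $7.37 + $1.77 + $4.12 + $16.11 = $29.37

$29.37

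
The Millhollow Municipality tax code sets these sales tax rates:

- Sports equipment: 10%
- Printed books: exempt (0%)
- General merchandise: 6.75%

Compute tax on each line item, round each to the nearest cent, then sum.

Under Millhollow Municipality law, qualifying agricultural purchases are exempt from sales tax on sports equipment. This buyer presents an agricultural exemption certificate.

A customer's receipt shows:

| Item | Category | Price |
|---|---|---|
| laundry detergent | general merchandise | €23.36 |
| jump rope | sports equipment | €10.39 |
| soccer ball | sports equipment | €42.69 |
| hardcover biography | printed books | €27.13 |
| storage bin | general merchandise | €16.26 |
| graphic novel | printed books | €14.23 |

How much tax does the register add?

Laundry detergent €23.36: general merchandise → 6.75% → €1.58
Jump rope €10.39: sports equipment, buyer-exempt → 0% → €0.00
Soccer ball €42.69: sports equipment, buyer-exempt → 0% → €0.00
Hardcover biography €27.13: printed books → 0% → €0.00
Storage bin €16.26: general merchandise → 6.75% → €1.10
Graphic novel €14.23: printed books → 0% → €0.00
Total tax = €1.58 + €1.10 = €2.68

€2.68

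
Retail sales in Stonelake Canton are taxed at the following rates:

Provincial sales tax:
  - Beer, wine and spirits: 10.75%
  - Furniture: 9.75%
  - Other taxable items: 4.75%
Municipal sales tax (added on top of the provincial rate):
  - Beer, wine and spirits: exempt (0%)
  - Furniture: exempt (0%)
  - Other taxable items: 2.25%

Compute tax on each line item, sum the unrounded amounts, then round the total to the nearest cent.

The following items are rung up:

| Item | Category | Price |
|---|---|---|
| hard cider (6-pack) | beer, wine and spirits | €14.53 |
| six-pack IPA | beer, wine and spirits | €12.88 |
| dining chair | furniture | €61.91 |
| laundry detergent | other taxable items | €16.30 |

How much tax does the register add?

Hard cider (6-pack) €14.53: beer, wine and spirits → 10.75% + 0% municipal = 10.75% → €1.561975
Six-pack IPA €12.88: beer, wine and spirits → 10.75% + 0% municipal = 10.75% → €1.3846
Dining chair €61.91: furniture → 9.75% + 0% municipal = 9.75% → €6.036225
Laundry detergent €16.30: other taxable items → 4.75% + 2.25% municipal = 7% → €1.141
Unrounded tax sum = €10.1238 → €10.12

€10.12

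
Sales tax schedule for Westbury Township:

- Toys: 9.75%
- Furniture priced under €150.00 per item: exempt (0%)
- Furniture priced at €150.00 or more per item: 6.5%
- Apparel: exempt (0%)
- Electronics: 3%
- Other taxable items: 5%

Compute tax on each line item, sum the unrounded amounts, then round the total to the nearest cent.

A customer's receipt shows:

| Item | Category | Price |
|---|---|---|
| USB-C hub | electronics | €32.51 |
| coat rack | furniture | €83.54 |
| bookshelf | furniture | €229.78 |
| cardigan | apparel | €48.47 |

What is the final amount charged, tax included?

€410.21

USB-C hub €32.51: electronics → 3% → €0.9753
Coat rack €83.54: furniture, under €150.00 → 0% → €0.00
Bookshelf €229.78: furniture, €150.00 or more → 6.5% → €14.9357
Cardigan €48.47: apparel → 0% → €0.00
Subtotal = €394.30; unrounded tax = €15.911 → €15.91; total due = €410.21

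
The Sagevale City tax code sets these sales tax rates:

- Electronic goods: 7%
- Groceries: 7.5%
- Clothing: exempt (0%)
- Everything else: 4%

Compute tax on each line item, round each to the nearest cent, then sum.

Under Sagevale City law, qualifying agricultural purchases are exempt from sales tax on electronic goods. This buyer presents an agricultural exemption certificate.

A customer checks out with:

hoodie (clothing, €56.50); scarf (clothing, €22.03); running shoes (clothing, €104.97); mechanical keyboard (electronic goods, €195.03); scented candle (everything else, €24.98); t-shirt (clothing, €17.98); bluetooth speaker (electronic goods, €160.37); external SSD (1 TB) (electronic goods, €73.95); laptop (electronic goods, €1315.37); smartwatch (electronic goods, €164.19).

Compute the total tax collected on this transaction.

€1.00

Hoodie €56.50: clothing → 0% → €0.00
Scarf €22.03: clothing → 0% → €0.00
Running shoes €104.97: clothing → 0% → €0.00
Mechanical keyboard €195.03: electronic goods, buyer-exempt → 0% → €0.00
Scented candle €24.98: everything else → 4% → €1.00
T-shirt €17.98: clothing → 0% → €0.00
Bluetooth speaker €160.37: electronic goods, buyer-exempt → 0% → €0.00
External SSD (1 TB) €73.95: electronic goods, buyer-exempt → 0% → €0.00
Laptop €1315.37: electronic goods, buyer-exempt → 0% → €0.00
Smartwatch €164.19: electronic goods, buyer-exempt → 0% → €0.00
Total tax = €1.00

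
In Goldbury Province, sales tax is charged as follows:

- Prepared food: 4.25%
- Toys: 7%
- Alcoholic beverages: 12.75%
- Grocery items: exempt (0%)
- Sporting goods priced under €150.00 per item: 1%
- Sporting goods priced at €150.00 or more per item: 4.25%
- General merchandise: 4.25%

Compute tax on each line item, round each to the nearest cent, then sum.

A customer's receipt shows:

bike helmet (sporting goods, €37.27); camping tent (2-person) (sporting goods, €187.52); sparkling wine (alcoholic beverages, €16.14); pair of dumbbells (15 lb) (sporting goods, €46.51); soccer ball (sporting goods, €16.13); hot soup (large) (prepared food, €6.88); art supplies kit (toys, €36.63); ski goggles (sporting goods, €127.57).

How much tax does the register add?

Bike helmet €37.27: sporting goods, under €150.00 → 1% → €0.37
Camping tent (2-person) €187.52: sporting goods, €150.00 or more → 4.25% → €7.97
Sparkling wine €16.14: alcoholic beverages → 12.75% → €2.06
Pair of dumbbells (15 lb) €46.51: sporting goods, under €150.00 → 1% → €0.47
Soccer ball €16.13: sporting goods, under €150.00 → 1% → €0.16
Hot soup (large) €6.88: prepared food → 4.25% → €0.29
Art supplies kit €36.63: toys → 7% → €2.56
Ski goggles €127.57: sporting goods, under €150.00 → 1% → €1.28
Total tax = €0.37 + €7.97 + €2.06 + €0.47 + €0.16 + €0.29 + €2.56 + €1.28 = €15.16

€15.16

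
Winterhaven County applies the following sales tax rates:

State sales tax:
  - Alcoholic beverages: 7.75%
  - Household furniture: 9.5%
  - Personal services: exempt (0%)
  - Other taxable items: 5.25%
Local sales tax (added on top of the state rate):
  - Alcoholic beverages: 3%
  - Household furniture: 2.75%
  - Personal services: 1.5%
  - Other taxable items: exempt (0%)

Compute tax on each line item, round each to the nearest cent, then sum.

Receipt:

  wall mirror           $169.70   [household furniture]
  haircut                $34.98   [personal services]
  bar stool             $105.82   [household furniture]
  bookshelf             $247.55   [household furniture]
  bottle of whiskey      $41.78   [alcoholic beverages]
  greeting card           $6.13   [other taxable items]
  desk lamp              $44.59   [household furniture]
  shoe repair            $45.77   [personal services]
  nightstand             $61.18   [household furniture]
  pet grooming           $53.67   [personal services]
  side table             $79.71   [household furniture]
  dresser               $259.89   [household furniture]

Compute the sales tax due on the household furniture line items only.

$118.62

Wall mirror $169.70: household furniture → 9.5% + 2.75% local = 12.25% → $20.79
Bar stool $105.82: household furniture → 9.5% + 2.75% local = 12.25% → $12.96
Bookshelf $247.55: household furniture → 9.5% + 2.75% local = 12.25% → $30.32
Desk lamp $44.59: household furniture → 9.5% + 2.75% local = 12.25% → $5.46
Nightstand $61.18: household furniture → 9.5% + 2.75% local = 12.25% → $7.49
Side table $79.71: household furniture → 9.5% + 2.75% local = 12.25% → $9.76
Dresser $259.89: household furniture → 9.5% + 2.75% local = 12.25% → $31.84
Tax on household furniture = $20.79 + $12.96 + $30.32 + $5.46 + $7.49 + $9.76 + $31.84 = $118.62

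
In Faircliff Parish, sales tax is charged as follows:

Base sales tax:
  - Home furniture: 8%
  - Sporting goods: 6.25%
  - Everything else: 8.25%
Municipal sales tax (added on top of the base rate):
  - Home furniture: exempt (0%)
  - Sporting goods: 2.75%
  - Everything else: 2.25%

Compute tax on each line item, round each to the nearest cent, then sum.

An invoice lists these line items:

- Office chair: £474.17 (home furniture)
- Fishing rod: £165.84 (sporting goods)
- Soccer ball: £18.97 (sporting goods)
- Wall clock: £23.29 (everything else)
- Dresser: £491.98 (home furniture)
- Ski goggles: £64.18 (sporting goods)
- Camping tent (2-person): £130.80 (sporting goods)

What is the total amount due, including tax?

Office chair £474.17: home furniture → 8% + 0% municipal = 8% → £37.93
Fishing rod £165.84: sporting goods → 6.25% + 2.75% municipal = 9% → £14.93
Soccer ball £18.97: sporting goods → 6.25% + 2.75% municipal = 9% → £1.71
Wall clock £23.29: everything else → 8.25% + 2.25% municipal = 10.5% → £2.45
Dresser £491.98: home furniture → 8% + 0% municipal = 8% → £39.36
Ski goggles £64.18: sporting goods → 6.25% + 2.75% municipal = 9% → £5.78
Camping tent (2-person) £130.80: sporting goods → 6.25% + 2.75% municipal = 9% → £11.77
Subtotal = £1369.23; tax = £113.93; total due = £1483.16

£1483.16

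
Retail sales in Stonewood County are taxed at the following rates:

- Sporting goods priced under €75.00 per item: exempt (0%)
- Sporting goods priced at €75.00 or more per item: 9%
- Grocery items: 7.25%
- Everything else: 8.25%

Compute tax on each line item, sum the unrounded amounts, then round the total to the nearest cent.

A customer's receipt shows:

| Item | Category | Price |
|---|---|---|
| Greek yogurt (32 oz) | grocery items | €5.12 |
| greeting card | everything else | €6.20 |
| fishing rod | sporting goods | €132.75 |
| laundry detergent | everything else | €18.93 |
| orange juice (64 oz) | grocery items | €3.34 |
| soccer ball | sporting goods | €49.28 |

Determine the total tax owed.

€14.63

Greek yogurt (32 oz) €5.12: grocery items → 7.25% → €0.3712
Greeting card €6.20: everything else → 8.25% → €0.5115
Fishing rod €132.75: sporting goods, €75.00 or more → 9% → €11.9475
Laundry detergent €18.93: everything else → 8.25% → €1.561725
Orange juice (64 oz) €3.34: grocery items → 7.25% → €0.24215
Soccer ball €49.28: sporting goods, under €75.00 → 0% → €0.00
Unrounded tax sum = €14.634075 → €14.63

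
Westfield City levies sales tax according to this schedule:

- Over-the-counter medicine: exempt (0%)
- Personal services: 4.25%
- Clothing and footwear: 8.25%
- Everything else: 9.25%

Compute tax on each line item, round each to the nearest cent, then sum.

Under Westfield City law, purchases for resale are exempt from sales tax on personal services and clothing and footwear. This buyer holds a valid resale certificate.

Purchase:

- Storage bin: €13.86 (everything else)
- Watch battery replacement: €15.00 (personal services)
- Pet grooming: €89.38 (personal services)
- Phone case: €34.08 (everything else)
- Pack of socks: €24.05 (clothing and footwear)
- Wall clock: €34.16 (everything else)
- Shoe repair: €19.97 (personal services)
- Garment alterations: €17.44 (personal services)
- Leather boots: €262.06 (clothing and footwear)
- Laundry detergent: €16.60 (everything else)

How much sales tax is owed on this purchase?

€9.13

Storage bin €13.86: everything else → 9.25% → €1.28
Watch battery replacement €15.00: personal services, buyer-exempt → 0% → €0.00
Pet grooming €89.38: personal services, buyer-exempt → 0% → €0.00
Phone case €34.08: everything else → 9.25% → €3.15
Pack of socks €24.05: clothing and footwear, buyer-exempt → 0% → €0.00
Wall clock €34.16: everything else → 9.25% → €3.16
Shoe repair €19.97: personal services, buyer-exempt → 0% → €0.00
Garment alterations €17.44: personal services, buyer-exempt → 0% → €0.00
Leather boots €262.06: clothing and footwear, buyer-exempt → 0% → €0.00
Laundry detergent €16.60: everything else → 9.25% → €1.54
Total tax = €1.28 + €3.15 + €3.16 + €1.54 = €9.13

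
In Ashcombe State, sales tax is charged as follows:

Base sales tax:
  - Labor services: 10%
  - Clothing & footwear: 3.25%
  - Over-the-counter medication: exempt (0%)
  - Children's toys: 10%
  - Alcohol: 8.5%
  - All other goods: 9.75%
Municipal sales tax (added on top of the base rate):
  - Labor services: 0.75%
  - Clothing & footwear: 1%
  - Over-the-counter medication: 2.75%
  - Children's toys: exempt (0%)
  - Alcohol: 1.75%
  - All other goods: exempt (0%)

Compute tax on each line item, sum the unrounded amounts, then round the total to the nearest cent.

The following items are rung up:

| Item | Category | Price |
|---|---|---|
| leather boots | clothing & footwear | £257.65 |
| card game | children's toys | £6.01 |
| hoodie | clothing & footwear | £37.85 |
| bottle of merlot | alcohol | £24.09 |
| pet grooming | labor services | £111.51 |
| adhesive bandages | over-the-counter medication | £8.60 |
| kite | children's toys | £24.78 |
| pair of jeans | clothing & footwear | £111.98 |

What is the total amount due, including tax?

Leather boots £257.65: clothing & footwear → 3.25% + 1% municipal = 4.25% → £10.950125
Card game £6.01: children's toys → 10% + 0% municipal = 10% → £0.601
Hoodie £37.85: clothing & footwear → 3.25% + 1% municipal = 4.25% → £1.608625
Bottle of merlot £24.09: alcohol → 8.5% + 1.75% municipal = 10.25% → £2.469225
Pet grooming £111.51: labor services → 10% + 0.75% municipal = 10.75% → £11.987325
Adhesive bandages £8.60: over-the-counter medication → 0% + 2.75% municipal = 2.75% → £0.2365
Kite £24.78: children's toys → 10% + 0% municipal = 10% → £2.478
Pair of jeans £111.98: clothing & footwear → 3.25% + 1% municipal = 4.25% → £4.75915
Subtotal = £582.47; unrounded tax = £35.08995 → £35.09; total due = £617.56

£617.56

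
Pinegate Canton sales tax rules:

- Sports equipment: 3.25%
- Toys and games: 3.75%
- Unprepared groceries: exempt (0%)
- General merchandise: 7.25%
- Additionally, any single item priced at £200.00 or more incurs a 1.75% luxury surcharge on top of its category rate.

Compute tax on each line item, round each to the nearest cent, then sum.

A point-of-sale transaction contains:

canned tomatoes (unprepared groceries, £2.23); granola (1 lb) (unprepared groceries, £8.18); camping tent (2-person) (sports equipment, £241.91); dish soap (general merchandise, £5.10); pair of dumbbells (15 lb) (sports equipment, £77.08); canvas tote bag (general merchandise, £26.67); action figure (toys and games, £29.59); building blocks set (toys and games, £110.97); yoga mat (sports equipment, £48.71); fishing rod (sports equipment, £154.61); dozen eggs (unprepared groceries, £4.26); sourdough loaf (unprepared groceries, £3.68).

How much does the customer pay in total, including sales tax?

£741.77

Canned tomatoes £2.23: unprepared groceries → 0% → £0.00
Granola (1 lb) £8.18: unprepared groceries → 0% → £0.00
Camping tent (2-person) £241.91: sports equipment → 3.25% + 1.75% surcharge = 5% → £12.10
Dish soap £5.10: general merchandise → 7.25% → £0.37
Pair of dumbbells (15 lb) £77.08: sports equipment → 3.25% → £2.51
Canvas tote bag £26.67: general merchandise → 7.25% → £1.93
Action figure £29.59: toys and games → 3.75% → £1.11
Building blocks set £110.97: toys and games → 3.75% → £4.16
Yoga mat £48.71: sports equipment → 3.25% → £1.58
Fishing rod £154.61: sports equipment → 3.25% → £5.02
Dozen eggs £4.26: unprepared groceries → 0% → £0.00
Sourdough loaf £3.68: unprepared groceries → 0% → £0.00
Subtotal = £712.99; tax = £28.78; total due = £741.77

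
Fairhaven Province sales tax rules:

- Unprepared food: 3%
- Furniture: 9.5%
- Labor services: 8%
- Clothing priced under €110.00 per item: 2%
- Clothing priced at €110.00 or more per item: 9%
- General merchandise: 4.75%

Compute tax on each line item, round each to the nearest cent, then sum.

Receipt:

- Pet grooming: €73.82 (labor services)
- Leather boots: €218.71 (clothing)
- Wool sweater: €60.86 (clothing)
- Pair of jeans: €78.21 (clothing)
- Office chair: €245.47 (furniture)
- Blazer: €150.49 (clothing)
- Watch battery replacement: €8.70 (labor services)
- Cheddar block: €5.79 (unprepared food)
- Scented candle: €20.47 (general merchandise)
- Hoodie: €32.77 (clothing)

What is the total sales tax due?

€67.73

Pet grooming €73.82: labor services → 8% → €5.91
Leather boots €218.71: clothing, €110.00 or more → 9% → €19.68
Wool sweater €60.86: clothing, under €110.00 → 2% → €1.22
Pair of jeans €78.21: clothing, under €110.00 → 2% → €1.56
Office chair €245.47: furniture → 9.5% → €23.32
Blazer €150.49: clothing, €110.00 or more → 9% → €13.54
Watch battery replacement €8.70: labor services → 8% → €0.70
Cheddar block €5.79: unprepared food → 3% → €0.17
Scented candle €20.47: general merchandise → 4.75% → €0.97
Hoodie €32.77: clothing, under €110.00 → 2% → €0.66
Total tax = €5.91 + €19.68 + €1.22 + €1.56 + €23.32 + €13.54 + €0.70 + €0.17 + €0.97 + €0.66 = €67.73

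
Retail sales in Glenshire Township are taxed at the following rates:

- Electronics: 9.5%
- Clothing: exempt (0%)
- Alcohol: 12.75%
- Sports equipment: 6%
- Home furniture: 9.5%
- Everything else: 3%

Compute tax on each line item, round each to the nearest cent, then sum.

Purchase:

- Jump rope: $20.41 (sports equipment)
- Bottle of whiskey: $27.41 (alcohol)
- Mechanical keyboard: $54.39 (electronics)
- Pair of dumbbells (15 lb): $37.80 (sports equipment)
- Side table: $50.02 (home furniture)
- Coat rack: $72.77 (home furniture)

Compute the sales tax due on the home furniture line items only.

$11.66

Side table $50.02: home furniture → 9.5% → $4.75
Coat rack $72.77: home furniture → 9.5% → $6.91
Tax on home furniture = $4.75 + $6.91 = $11.66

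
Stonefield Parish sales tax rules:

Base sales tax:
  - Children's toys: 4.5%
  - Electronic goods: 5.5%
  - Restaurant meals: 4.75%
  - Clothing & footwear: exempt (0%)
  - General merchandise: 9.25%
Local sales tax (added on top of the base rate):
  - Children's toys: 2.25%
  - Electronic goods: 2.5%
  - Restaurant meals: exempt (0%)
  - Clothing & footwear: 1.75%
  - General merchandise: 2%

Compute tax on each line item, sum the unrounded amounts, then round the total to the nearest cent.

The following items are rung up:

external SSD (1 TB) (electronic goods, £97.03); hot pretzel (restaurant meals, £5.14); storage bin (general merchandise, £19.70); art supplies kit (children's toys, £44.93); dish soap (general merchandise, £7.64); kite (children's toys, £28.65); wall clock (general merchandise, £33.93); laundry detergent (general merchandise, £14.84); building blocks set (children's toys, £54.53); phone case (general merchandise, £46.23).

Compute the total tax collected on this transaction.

£30.42

External SSD (1 TB) £97.03: electronic goods → 5.5% + 2.5% local = 8% → £7.7624
Hot pretzel £5.14: restaurant meals → 4.75% + 0% local = 4.75% → £0.24415
Storage bin £19.70: general merchandise → 9.25% + 2% local = 11.25% → £2.21625
Art supplies kit £44.93: children's toys → 4.5% + 2.25% local = 6.75% → £3.032775
Dish soap £7.64: general merchandise → 9.25% + 2% local = 11.25% → £0.8595
Kite £28.65: children's toys → 4.5% + 2.25% local = 6.75% → £1.933875
Wall clock £33.93: general merchandise → 9.25% + 2% local = 11.25% → £3.817125
Laundry detergent £14.84: general merchandise → 9.25% + 2% local = 11.25% → £1.6695
Building blocks set £54.53: children's toys → 4.5% + 2.25% local = 6.75% → £3.680775
Phone case £46.23: general merchandise → 9.25% + 2% local = 11.25% → £5.200875
Unrounded tax sum = £30.417225 → £30.42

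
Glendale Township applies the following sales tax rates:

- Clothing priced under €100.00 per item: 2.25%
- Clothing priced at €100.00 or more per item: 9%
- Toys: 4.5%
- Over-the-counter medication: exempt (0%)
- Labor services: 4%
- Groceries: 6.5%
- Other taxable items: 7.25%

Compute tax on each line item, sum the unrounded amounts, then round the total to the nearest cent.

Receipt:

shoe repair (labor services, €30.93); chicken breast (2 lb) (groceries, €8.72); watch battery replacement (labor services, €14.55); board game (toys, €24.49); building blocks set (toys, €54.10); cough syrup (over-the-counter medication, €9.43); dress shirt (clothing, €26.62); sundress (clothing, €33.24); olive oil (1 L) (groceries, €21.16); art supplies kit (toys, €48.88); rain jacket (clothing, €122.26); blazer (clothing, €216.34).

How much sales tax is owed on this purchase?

Shoe repair €30.93: labor services → 4% → €1.2372
Chicken breast (2 lb) €8.72: groceries → 6.5% → €0.5668
Watch battery replacement €14.55: labor services → 4% → €0.582
Board game €24.49: toys → 4.5% → €1.10205
Building blocks set €54.10: toys → 4.5% → €2.4345
Cough syrup €9.43: over-the-counter medication → 0% → €0.00
Dress shirt €26.62: clothing, under €100.00 → 2.25% → €0.59895
Sundress €33.24: clothing, under €100.00 → 2.25% → €0.7479
Olive oil (1 L) €21.16: groceries → 6.5% → €1.3754
Art supplies kit €48.88: toys → 4.5% → €2.1996
Rain jacket €122.26: clothing, €100.00 or more → 9% → €11.0034
Blazer €216.34: clothing, €100.00 or more → 9% → €19.4706
Unrounded tax sum = €41.3184 → €41.32

€41.32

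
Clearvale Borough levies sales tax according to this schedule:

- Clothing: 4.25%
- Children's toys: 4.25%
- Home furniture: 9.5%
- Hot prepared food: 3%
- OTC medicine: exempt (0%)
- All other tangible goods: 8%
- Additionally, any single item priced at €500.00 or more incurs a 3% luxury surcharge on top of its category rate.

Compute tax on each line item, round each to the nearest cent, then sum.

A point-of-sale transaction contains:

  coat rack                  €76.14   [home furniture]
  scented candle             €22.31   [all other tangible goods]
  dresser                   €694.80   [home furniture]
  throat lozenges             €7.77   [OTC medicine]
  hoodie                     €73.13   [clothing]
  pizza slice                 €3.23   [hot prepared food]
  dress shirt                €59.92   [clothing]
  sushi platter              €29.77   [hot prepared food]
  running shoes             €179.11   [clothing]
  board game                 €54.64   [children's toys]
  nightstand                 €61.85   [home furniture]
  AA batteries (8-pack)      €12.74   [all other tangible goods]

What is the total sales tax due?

Coat rack €76.14: home furniture → 9.5% → €7.23
Scented candle €22.31: all other tangible goods → 8% → €1.78
Dresser €694.80: home furniture → 9.5% + 3% surcharge = 12.5% → €86.85
Throat lozenges €7.77: OTC medicine → 0% → €0.00
Hoodie €73.13: clothing → 4.25% → €3.11
Pizza slice €3.23: hot prepared food → 3% → €0.10
Dress shirt €59.92: clothing → 4.25% → €2.55
Sushi platter €29.77: hot prepared food → 3% → €0.89
Running shoes €179.11: clothing → 4.25% → €7.61
Board game €54.64: children's toys → 4.25% → €2.32
Nightstand €61.85: home furniture → 9.5% → €5.88
AA batteries (8-pack) €12.74: all other tangible goods → 8% → €1.02
Total tax = €7.23 + €1.78 + €86.85 + €3.11 + €0.10 + €2.55 + €0.89 + €7.61 + €2.32 + €5.88 + €1.02 = €119.34

€119.34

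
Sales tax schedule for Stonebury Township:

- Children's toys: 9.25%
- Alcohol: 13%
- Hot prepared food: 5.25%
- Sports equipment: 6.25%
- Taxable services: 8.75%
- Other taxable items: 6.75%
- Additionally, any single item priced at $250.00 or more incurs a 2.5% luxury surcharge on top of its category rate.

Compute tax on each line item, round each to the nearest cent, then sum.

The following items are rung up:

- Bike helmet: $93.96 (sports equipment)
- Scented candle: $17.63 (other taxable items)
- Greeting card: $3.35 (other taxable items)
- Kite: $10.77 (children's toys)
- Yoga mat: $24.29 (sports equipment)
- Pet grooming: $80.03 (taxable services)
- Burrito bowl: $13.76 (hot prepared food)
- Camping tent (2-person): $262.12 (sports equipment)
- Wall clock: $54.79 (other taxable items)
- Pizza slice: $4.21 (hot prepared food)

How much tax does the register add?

Bike helmet $93.96: sports equipment → 6.25% → $5.87
Scented candle $17.63: other taxable items → 6.75% → $1.19
Greeting card $3.35: other taxable items → 6.75% → $0.23
Kite $10.77: children's toys → 9.25% → $1.00
Yoga mat $24.29: sports equipment → 6.25% → $1.52
Pet grooming $80.03: taxable services → 8.75% → $7.00
Burrito bowl $13.76: hot prepared food → 5.25% → $0.72
Camping tent (2-person) $262.12: sports equipment → 6.25% + 2.5% surcharge = 8.75% → $22.94
Wall clock $54.79: other taxable items → 6.75% → $3.70
Pizza slice $4.21: hot prepared food → 5.25% → $0.22
Total tax = $5.87 + $1.19 + $0.23 + $1.00 + $1.52 + $7.00 + $0.72 + $22.94 + $3.70 + $0.22 = $44.39

$44.39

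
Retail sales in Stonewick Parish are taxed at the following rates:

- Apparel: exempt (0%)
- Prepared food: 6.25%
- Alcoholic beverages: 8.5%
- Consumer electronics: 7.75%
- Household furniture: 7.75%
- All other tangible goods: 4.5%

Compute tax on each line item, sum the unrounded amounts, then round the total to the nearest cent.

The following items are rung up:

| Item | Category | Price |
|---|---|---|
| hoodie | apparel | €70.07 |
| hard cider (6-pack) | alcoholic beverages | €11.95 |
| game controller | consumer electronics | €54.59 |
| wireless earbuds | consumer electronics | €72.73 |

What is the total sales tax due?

Hoodie €70.07: apparel → 0% → €0.00
Hard cider (6-pack) €11.95: alcoholic beverages → 8.5% → €1.01575
Game controller €54.59: consumer electronics → 7.75% → €4.230725
Wireless earbuds €72.73: consumer electronics → 7.75% → €5.636575
Unrounded tax sum = €10.88305 → €10.88

€10.88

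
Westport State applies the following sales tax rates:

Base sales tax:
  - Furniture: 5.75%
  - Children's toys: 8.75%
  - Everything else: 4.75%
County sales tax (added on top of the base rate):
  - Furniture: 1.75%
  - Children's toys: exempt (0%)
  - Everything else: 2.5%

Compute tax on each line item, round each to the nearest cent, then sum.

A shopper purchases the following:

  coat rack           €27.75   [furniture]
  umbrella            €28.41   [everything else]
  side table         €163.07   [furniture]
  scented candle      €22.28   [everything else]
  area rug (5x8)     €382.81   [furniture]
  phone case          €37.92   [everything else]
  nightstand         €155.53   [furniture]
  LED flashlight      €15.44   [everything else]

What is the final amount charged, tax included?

Coat rack €27.75: furniture → 5.75% + 1.75% county = 7.5% → €2.08
Umbrella €28.41: everything else → 4.75% + 2.5% county = 7.25% → €2.06
Side table €163.07: furniture → 5.75% + 1.75% county = 7.5% → €12.23
Scented candle €22.28: everything else → 4.75% + 2.5% county = 7.25% → €1.62
Area rug (5x8) €382.81: furniture → 5.75% + 1.75% county = 7.5% → €28.71
Phone case €37.92: everything else → 4.75% + 2.5% county = 7.25% → €2.75
Nightstand €155.53: furniture → 5.75% + 1.75% county = 7.5% → €11.66
LED flashlight €15.44: everything else → 4.75% + 2.5% county = 7.25% → €1.12
Subtotal = €833.21; tax = €62.23; total due = €895.44

€895.44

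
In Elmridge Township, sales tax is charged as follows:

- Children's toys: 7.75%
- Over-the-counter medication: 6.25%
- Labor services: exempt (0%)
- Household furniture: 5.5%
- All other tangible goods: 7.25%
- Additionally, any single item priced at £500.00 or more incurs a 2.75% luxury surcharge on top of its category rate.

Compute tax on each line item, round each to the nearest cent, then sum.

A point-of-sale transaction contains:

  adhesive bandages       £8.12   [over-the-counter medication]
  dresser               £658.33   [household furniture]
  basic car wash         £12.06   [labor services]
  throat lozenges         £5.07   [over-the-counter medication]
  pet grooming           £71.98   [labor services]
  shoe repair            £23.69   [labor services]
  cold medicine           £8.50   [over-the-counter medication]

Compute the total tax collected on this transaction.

Adhesive bandages £8.12: over-the-counter medication → 6.25% → £0.51
Dresser £658.33: household furniture → 5.5% + 2.75% surcharge = 8.25% → £54.31
Basic car wash £12.06: labor services → 0% → £0.00
Throat lozenges £5.07: over-the-counter medication → 6.25% → £0.32
Pet grooming £71.98: labor services → 0% → £0.00
Shoe repair £23.69: labor services → 0% → £0.00
Cold medicine £8.50: over-the-counter medication → 6.25% → £0.53
Total tax = £0.51 + £54.31 + £0.32 + £0.53 = £55.67

£55.67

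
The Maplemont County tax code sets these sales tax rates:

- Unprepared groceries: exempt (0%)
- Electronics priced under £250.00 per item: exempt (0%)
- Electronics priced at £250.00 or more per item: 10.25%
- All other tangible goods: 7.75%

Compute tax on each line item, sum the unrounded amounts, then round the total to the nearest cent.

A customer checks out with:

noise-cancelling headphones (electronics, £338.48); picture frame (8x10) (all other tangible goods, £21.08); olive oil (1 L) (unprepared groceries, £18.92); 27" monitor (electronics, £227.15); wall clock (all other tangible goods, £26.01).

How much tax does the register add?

£38.34

Noise-cancelling headphones £338.48: electronics, £250.00 or more → 10.25% → £34.6942
Picture frame (8x10) £21.08: all other tangible goods → 7.75% → £1.6337
Olive oil (1 L) £18.92: unprepared groceries → 0% → £0.00
27" monitor £227.15: electronics, under £250.00 → 0% → £0.00
Wall clock £26.01: all other tangible goods → 7.75% → £2.015775
Unrounded tax sum = £38.343675 → £38.34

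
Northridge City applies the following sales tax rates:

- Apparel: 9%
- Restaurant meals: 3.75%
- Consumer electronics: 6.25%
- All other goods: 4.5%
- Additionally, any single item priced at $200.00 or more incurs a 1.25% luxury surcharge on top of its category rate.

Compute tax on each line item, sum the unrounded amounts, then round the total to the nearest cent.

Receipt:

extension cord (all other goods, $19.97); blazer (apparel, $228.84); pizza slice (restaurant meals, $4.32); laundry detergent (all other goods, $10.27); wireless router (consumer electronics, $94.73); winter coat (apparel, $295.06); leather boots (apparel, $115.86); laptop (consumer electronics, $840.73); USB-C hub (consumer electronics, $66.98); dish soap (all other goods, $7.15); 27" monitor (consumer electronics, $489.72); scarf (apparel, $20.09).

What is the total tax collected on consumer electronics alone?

$109.89

Wireless router $94.73: consumer electronics → 6.25% → $5.920625
Laptop $840.73: consumer electronics → 6.25% + 1.25% surcharge = 7.5% → $63.05475
USB-C hub $66.98: consumer electronics → 6.25% → $4.18625
27" monitor $489.72: consumer electronics → 6.25% + 1.25% surcharge = 7.5% → $36.729
Tax on consumer electronics: unrounded sum = $109.890625 → $109.89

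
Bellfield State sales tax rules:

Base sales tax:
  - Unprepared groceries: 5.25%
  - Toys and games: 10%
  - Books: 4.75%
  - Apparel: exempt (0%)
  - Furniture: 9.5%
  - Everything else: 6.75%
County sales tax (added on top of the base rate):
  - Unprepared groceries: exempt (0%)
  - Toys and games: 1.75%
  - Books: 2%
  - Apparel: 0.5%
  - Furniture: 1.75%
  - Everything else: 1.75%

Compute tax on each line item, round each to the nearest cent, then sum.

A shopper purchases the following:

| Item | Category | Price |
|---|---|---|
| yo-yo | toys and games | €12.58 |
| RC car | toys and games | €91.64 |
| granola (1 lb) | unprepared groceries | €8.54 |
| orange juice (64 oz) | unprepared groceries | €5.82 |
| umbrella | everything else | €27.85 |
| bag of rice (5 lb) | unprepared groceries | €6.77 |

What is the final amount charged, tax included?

€168.94

Yo-yo €12.58: toys and games → 10% + 1.75% county = 11.75% → €1.48
RC car €91.64: toys and games → 10% + 1.75% county = 11.75% → €10.77
Granola (1 lb) €8.54: unprepared groceries → 5.25% + 0% county = 5.25% → €0.45
Orange juice (64 oz) €5.82: unprepared groceries → 5.25% + 0% county = 5.25% → €0.31
Umbrella €27.85: everything else → 6.75% + 1.75% county = 8.5% → €2.37
Bag of rice (5 lb) €6.77: unprepared groceries → 5.25% + 0% county = 5.25% → €0.36
Subtotal = €153.20; tax = €15.74; total due = €168.94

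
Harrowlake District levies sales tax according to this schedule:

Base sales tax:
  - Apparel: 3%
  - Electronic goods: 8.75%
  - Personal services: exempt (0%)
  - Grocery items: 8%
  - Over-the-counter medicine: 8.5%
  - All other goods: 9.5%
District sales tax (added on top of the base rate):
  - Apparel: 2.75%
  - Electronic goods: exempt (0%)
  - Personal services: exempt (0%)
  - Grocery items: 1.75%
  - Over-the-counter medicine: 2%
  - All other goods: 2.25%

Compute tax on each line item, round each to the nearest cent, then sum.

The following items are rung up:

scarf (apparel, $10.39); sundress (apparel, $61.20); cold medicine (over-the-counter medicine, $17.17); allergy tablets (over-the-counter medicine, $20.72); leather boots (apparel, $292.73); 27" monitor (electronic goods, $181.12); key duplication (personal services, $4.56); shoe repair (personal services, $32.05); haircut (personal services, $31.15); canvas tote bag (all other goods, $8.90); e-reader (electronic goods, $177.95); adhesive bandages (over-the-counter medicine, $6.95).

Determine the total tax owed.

$58.13

Scarf $10.39: apparel → 3% + 2.75% district = 5.75% → $0.60
Sundress $61.20: apparel → 3% + 2.75% district = 5.75% → $3.52
Cold medicine $17.17: over-the-counter medicine → 8.5% + 2% district = 10.5% → $1.80
Allergy tablets $20.72: over-the-counter medicine → 8.5% + 2% district = 10.5% → $2.18
Leather boots $292.73: apparel → 3% + 2.75% district = 5.75% → $16.83
27" monitor $181.12: electronic goods → 8.75% + 0% district = 8.75% → $15.85
Key duplication $4.56: personal services → 0% + 0% district = 0% → $0.00
Shoe repair $32.05: personal services → 0% + 0% district = 0% → $0.00
Haircut $31.15: personal services → 0% + 0% district = 0% → $0.00
Canvas tote bag $8.90: all other goods → 9.5% + 2.25% district = 11.75% → $1.05
E-reader $177.95: electronic goods → 8.75% + 0% district = 8.75% → $15.57
Adhesive bandages $6.95: over-the-counter medicine → 8.5% + 2% district = 10.5% → $0.73
Total tax = $0.60 + $3.52 + $1.80 + $2.18 + $16.83 + $15.85 + $1.05 + $15.57 + $0.73 = $58.13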